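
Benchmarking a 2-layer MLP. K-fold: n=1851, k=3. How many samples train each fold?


Fold size = 1851/3 = 617
Training per fold = 1851 - 617 = 1234

1234


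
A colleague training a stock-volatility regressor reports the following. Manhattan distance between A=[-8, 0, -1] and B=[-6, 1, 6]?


d = |-8+ 6| + |0-1| + |-1-6|
  = 2 + 1 + 7
  = 10

10


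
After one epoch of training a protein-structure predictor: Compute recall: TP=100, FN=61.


Recall = TP/(TP+FN)
= 100/(100+61)
= 100/161 = 62.11%

62.11%


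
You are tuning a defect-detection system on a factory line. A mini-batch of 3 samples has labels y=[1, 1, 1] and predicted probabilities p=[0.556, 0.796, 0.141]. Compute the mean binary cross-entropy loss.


L[0] = -ln(0.556) = 0.587
L[1] = -ln(0.796) = 0.2282
L[2] = -ln(0.141) = 1.959
mean = (0.587 + 0.2282 + 1.959)/3 = 0.9247

0.9247


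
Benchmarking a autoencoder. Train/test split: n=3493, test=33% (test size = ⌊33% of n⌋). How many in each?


Test = ⌊3493·33/100⌋ = 1152
Train = 3493 - 1152 = 2341

Train: 2341, Test: 1152


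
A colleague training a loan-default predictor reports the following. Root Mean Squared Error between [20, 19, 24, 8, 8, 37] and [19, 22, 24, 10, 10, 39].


MSE = 22/6 = 3.6667
RMSE = √(22/6) = 1.9149

1.9149


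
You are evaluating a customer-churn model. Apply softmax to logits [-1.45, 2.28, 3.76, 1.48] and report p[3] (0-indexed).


Exponentials: e^-1.45=0.2346, e^2.28=9.7767, e^3.76=42.9484, e^1.48=4.3929
Sum = 57.3526
Softmax = [0.0041, 0.1705, 0.7488, 0.0766]
p[3] = 4.3929/57.3526 = 0.0766

0.0766


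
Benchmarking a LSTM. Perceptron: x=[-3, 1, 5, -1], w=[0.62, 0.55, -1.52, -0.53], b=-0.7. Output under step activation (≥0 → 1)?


z = (-3)·(0.62) + (1)·(0.55) + (5)·(-1.52) + (-1)·(-0.53) - 0.7
  = -9.08
step(z) = 0 (z<0)

0


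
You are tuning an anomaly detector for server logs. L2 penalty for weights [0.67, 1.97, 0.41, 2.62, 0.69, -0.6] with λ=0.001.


‖w‖₂² = (0.67)² + (1.97)² + (0.41)² + (2.62)² + (0.69)² + (-0.6)²
     = 0.4489 + 3.8809 + 0.1681 + 6.8644 + 0.4761 + 0.36
     = 12.1984
λ·‖w‖₂² = 0.001·12.1984 = 0.012198

0.012198


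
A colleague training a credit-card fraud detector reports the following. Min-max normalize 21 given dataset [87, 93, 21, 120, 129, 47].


min=21, max=129
(21-21)/(129-21) = 0/108 = 0.0

0.0


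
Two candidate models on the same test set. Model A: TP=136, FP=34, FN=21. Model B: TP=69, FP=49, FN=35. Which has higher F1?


Model A: P=136/170=0.8, R=136/157=0.8662, F1=2PR/(P+R)=2TP/(2TP+FP+FN)=272/327=0.8318
Model B: P=69/118=0.5847, R=69/104=0.6635, F1=2PR/(P+R)=2TP/(2TP+FP+FN)=138/222=0.6216
0.8318 > 0.6216 → Model A

Model A


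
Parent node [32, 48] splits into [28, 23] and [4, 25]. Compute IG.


Parent = [32, 48], H_parent = 0.971
H_left = 0.9931 (n=51), H_right = 0.5788 (n=29)
H_children = (51/80)·0.9931 + (29/80)·0.5788 = 0.8429
IG = 0.971 - 0.8429 = 0.1281

0.1281


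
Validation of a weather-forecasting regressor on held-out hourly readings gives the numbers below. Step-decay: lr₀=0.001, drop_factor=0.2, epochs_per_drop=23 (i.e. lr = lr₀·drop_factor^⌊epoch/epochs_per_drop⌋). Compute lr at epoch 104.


n_drops = ⌊104/23⌋ = 4
lr = 0.001·0.2^4 = 0.001·0.0016 = 0.0000016

0.0000016


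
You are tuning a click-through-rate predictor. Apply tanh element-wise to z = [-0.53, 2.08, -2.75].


tanh(-0.53) = -0.4854
tanh(2.08) = 0.9693
tanh(-2.75) = -0.9919
result = [-0.4854, 0.9693, -0.9919]

[-0.4854, 0.9693, -0.9919]


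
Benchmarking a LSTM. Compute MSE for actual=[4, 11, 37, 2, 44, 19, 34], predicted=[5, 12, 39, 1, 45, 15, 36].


Squared errors: (4-5)²=1, (11-12)²=1, (37-39)²=4, (2-1)²=1, (44-45)²=1, (19-15)²=16, (34-36)²=4
Sum = 28
MSE = 28/7 = 4

4


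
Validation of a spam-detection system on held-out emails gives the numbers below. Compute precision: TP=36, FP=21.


Precision = TP/(TP+FP)
= 36/(36+21)
= 36/57 = 63.16%

63.16%


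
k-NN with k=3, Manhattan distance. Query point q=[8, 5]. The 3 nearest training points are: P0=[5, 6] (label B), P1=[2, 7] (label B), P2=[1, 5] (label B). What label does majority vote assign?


d(q,P0) = 4  (label B)
d(q,P1) = 8  (label B)
d(q,P2) = 7  (label B)
Votes: A=0, B=3
Majority → B

B


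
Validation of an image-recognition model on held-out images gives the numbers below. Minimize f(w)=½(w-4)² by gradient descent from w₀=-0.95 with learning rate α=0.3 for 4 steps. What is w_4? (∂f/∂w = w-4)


step 1: grad = -0.95-4 = -4.95; w = -0.95 - 0.3·(-4.95) = 0.535
step 2: grad = 0.535-4 = -3.465; w = 0.535 - 0.3·(-3.465) = 1.5745
step 3: grad = 1.5745-4 = -2.4255; w = 1.5745 - 0.3·(-2.4255) = 2.30215
step 4: grad = 2.30215-4 = -1.69785; w = 2.30215 - 0.3·(-1.69785) = 2.811505

2.811505


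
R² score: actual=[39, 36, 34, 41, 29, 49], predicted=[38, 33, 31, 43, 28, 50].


ȳ = 38
SS_res = Σ(y-ŷ)² = 25
SS_tot = Σ(y-ȳ)² = 232
R² = 1 - SS_res/SS_tot = 1 - 0.1078 = 0.8922

0.8922


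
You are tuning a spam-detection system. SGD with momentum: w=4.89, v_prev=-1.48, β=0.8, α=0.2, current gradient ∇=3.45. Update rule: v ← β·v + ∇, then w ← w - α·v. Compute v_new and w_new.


v_new = 0.8·-1.48 + 3.45 = -1.184 + 3.45 = 2.266
w_new = 4.89 - 0.2·2.266 = 4.89 - 0.4532 = 4.4368

v_new=2.266, w_new=4.4368


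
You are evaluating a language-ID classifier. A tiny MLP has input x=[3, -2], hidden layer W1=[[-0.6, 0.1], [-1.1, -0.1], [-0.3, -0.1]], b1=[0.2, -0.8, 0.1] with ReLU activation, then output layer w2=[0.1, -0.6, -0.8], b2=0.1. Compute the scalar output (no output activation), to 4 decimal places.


z1[0] = (-0.6)·(3) + (0.1)·(-2) + 0.2 = -1.8
z1[1] = (-1.1)·(3) + (-0.1)·(-2) - 0.8 = -3.9
z1[2] = (-0.3)·(3) + (-0.1)·(-2) + 0.1 = -0.6
h = ReLU(z1) = [0.0, 0.0, 0.0]
output = (0.1)·(0.0) + (-0.6)·(0.0) + (-0.8)·(0.0) + 0.1 = 0.1

0.1


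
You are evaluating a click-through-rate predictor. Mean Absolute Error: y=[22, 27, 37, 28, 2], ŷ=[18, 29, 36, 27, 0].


Absolute errors: |22-18|=4, |27-29|=2, |37-36|=1, |28-27|=1, |2-0|=2
Sum = 10
MAE = 10/5 = 2

2


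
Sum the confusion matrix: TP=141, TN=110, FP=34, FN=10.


Total = TP + TN + FP + FN
= 141 + 110 + 34 + 10
= 295
(Predicted positive: 175, predicted negative: 120)

295


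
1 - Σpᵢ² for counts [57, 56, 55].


Probabilities: [57/168, 56/168, 55/168] ≈ [0.3393, 0.3333, 0.3274]
Σpᵢ² = (3249 + 3136 + 3025)/168² = 9410/28224
Gini = 1 - Σpᵢ² = 1 - 9410/28224 = 0.6666

0.6666


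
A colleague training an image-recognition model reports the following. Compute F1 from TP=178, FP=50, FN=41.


Precision = 178/228 = 0.7807
Recall = 178/219 = 0.8128
F1 = 2·P·R/(P+R) = 2·TP/(2·TP+FP+FN) = 356/(356+50+41) = 356/447 = 0.7964

0.7964


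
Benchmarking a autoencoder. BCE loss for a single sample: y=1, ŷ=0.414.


BCE = -[y·ln(p) + (1-y)·ln(1-p)]
= -1·ln(0.414) - 0
= -ln(0.414) = 0.8819

0.8819


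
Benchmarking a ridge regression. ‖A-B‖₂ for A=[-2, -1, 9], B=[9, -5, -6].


d = √((-2-9)² + (-1+ 5)² + (9+ 6)²)
  = √(121 + 16 + 225)
  = √362 = 19.0263

19.0263


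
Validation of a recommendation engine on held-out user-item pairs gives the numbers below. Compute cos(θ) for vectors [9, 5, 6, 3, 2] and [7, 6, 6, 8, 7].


A·B = 9·7 + 5·6 + 6·6 + 3·8 + 2·7 = 167
‖A‖ = √155 = 12.4499, ‖B‖ = √234 = 15.2971
cos = 167/(√155·√234) = 167/√36270 = 0.8769

0.8769


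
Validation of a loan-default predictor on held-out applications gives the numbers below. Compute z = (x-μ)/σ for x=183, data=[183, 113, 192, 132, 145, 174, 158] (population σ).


μ = 156.7143, σ = 26.4452
z = (183 - 156.7143)/26.4452 = 0.994

0.994


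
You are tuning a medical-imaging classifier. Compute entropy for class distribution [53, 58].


Probabilities: [53/111, 58/111] ≈ [0.4775, 0.5225]
H = -((53/111)·log₂(53/111) + (58/111)·log₂(58/111))
  = 0.9985 bits

0.9985 bits


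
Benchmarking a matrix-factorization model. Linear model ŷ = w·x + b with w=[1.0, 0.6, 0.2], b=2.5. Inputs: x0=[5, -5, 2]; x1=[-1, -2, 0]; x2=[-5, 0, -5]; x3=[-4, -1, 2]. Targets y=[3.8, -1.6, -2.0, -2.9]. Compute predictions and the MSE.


ŷ0 = (1.0)·(5) + (0.6)·(-5) + (0.2)·(2) + 2.5 = 4.9
ŷ1 = (1.0)·(-1) + (0.6)·(-2) + (0.2)·(0) + 2.5 = 0.3
ŷ2 = (1.0)·(-5) + (0.6)·(0) + (0.2)·(-5) + 2.5 = -3.5
ŷ3 = (1.0)·(-4) + (0.6)·(-1) + (0.2)·(2) + 2.5 = -1.7
errors² = [1.21, 3.61, 2.25, 1.44]
MSE = 8.5100/4 = 2.1275

2.1275


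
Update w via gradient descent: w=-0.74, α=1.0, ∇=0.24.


w_new = w - α·∇
= -0.74 - 1.0·0.24
= -0.74 - 0.24
= -0.98

-0.98


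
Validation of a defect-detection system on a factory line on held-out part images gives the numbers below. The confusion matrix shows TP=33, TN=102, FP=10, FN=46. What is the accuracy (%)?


Accuracy = (TP+TN)/(TP+TN+FP+FN)
= (33+102)/(191)
= 135/191 = 70.68%

70.68%


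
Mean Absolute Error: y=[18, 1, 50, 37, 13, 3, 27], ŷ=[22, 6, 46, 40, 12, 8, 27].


Absolute errors: |18-22|=4, |1-6|=5, |50-46|=4, |37-40|=3, |13-12|=1, |3-8|=5, |27-27|=0
Sum = 22
MAE = 22/7 = 22/7

22/7


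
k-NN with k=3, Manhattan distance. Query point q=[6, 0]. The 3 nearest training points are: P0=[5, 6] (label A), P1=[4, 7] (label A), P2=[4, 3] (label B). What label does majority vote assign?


d(q,P0) = 7  (label A)
d(q,P1) = 9  (label A)
d(q,P2) = 5  (label B)
Votes: A=2, B=1
Majority → A

A


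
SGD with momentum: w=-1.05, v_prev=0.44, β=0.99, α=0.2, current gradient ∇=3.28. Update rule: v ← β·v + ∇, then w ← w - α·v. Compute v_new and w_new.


v_new = 0.99·0.44 + 3.28 = 0.4356 + 3.28 = 3.7156
w_new = -1.05 - 0.2·3.7156 = -1.05 - 0.74312 = -1.79312

v_new=3.7156, w_new=-1.79312


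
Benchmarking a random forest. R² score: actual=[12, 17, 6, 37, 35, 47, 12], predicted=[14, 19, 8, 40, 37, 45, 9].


ȳ = 23.7143
SS_res = Σ(y-ŷ)² = 38
SS_tot = Σ(y-ȳ)² = 1479.43
R² = 1 - SS_res/SS_tot = 1 - 0.0257 = 0.9743

0.9743


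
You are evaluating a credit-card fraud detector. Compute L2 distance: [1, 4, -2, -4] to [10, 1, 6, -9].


d = √((1-10)² + (4-1)² + (-2-6)² + (-4+ 9)²)
  = √(81 + 9 + 64 + 25)
  = √179 = 13.3791

13.3791


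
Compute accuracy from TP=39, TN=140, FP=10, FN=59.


Accuracy = (TP+TN)/(TP+TN+FP+FN)
= (39+140)/(248)
= 179/248 = 72.18%

72.18%


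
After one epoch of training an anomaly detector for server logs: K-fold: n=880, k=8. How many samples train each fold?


Fold size = 880/8 = 110
Training per fold = 880 - 110 = 770

770


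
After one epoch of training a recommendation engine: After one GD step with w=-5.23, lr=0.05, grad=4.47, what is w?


w_new = w - α·∇
= -5.23 - 0.05·4.47
= -5.23 - 0.2235
= -5.4535

-5.4535


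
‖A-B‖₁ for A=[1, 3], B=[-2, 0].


d = |1+ 2| + |3-0|
  = 3 + 3
  = 6

6


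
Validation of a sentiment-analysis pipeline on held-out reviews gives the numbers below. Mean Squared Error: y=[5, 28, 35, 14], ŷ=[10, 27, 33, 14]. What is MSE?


Squared errors: (5-10)²=25, (28-27)²=1, (35-33)²=4, (14-14)²=0
Sum = 30
MSE = 30/4 = 15/2

15/2


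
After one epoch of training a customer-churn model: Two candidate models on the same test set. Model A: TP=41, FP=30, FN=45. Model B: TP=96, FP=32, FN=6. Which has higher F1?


Model A: P=41/71=0.5775, R=41/86=0.4767, F1=2PR/(P+R)=2TP/(2TP+FP+FN)=82/157=0.5223
Model B: P=96/128=0.75, R=96/102=0.9412, F1=2PR/(P+R)=2TP/(2TP+FP+FN)=192/230=0.8348
0.5223 < 0.8348 → Model B

Model B


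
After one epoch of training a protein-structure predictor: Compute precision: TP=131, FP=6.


Precision = TP/(TP+FP)
= 131/(131+6)
= 131/137 = 95.62%

95.62%


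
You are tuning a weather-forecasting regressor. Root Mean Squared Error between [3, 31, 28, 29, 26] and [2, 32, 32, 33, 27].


MSE = 35/5 = 7
RMSE = √(35/5) = 2.6458

2.6458


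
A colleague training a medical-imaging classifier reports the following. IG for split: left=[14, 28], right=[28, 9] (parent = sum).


Parent = [42, 37], H_parent = 0.9971
H_left = 0.9183 (n=42), H_right = 0.8004 (n=37)
H_children = (42/79)·0.9183 + (37/79)·0.8004 = 0.8631
IG = 0.9971 - 0.8631 = 0.134

0.134


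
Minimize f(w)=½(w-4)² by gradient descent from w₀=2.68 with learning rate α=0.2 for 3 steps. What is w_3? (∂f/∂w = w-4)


step 1: grad = 2.68-4 = -1.32; w = 2.68 - 0.2·(-1.32) = 2.944
step 2: grad = 2.944-4 = -1.056; w = 2.944 - 0.2·(-1.056) = 3.1552
step 3: grad = 3.1552-4 = -0.8448; w = 3.1552 - 0.2·(-0.8448) = 3.32416

3.32416


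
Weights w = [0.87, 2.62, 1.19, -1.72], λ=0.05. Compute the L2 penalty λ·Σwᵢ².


‖w‖₂² = (0.87)² + (2.62)² + (1.19)² + (-1.72)²
     = 0.7569 + 6.8644 + 1.4161 + 2.9584
     = 11.9958
λ·‖w‖₂² = 0.05·11.9958 = 0.59979

0.59979


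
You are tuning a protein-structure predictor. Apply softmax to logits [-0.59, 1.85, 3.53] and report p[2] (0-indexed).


Exponentials: e^-0.59=0.5543, e^1.85=6.3598, e^3.53=34.124
Sum = 41.0381
Softmax = [0.0135, 0.155, 0.8315]
p[2] = 34.124/41.0381 = 0.8315

0.8315


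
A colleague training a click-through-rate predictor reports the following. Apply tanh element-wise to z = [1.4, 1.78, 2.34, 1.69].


tanh(1.4) = 0.8854
tanh(1.78) = 0.9447
tanh(2.34) = 0.9816
tanh(1.69) = 0.9341
result = [0.8854, 0.9447, 0.9816, 0.9341]

[0.8854, 0.9447, 0.9816, 0.9341]


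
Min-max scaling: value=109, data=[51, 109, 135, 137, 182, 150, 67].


min=51, max=182
(109-51)/(182-51) = 58/131 = 0.4427

0.4427


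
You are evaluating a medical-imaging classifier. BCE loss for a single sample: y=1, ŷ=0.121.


BCE = -[y·ln(p) + (1-y)·ln(1-p)]
= -1·ln(0.121) - 0
= -ln(0.121) = 2.112

2.112


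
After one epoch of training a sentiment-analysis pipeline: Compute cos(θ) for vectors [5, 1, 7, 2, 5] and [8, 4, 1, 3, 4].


A·B = 5·8 + 1·4 + 7·1 + 2·3 + 5·4 = 77
‖A‖ = √104 = 10.198, ‖B‖ = √106 = 10.2956
cos = 77/(√104·√106) = 77/√11024 = 0.7334

0.7334


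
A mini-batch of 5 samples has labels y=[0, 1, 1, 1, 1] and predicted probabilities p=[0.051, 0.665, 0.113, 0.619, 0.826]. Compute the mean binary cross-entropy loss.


L[0] = -ln(1-0.051) = -ln(0.949) = 0.0523
L[1] = -ln(0.665) = 0.408
L[2] = -ln(0.113) = 2.1804
L[3] = -ln(0.619) = 0.4797
L[4] = -ln(0.826) = 0.1912
mean = (0.0523 + 0.408 + 2.1804 + 0.4797 + 0.1912)/5 = 0.6623

0.6623


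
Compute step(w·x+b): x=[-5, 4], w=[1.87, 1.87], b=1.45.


z = (-5)·(1.87) + (4)·(1.87) + 1.45
  = -0.42
step(z) = 0 (z<0)

0


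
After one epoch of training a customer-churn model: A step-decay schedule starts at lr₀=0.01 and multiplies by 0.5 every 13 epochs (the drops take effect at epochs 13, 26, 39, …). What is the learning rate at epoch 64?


n_drops = ⌊64/13⌋ = 4
lr = 0.01·0.5^4 = 0.01·0.0625 = 0.000625

0.000625


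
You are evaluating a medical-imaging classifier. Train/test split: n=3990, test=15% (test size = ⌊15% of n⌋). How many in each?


Test = ⌊3990·15/100⌋ = 598
Train = 3990 - 598 = 3392

Train: 3392, Test: 598


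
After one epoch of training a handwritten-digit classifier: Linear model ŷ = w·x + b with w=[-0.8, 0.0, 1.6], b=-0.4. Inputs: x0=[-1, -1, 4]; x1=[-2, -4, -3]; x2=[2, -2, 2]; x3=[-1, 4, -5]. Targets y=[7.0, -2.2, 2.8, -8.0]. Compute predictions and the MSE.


ŷ0 = (-0.8)·(-1) + (0.0)·(-1) + (1.6)·(4) - 0.4 = 6.8
ŷ1 = (-0.8)·(-2) + (0.0)·(-4) + (1.6)·(-3) - 0.4 = -3.6
ŷ2 = (-0.8)·(2) + (0.0)·(-2) + (1.6)·(2) - 0.4 = 1.2
ŷ3 = (-0.8)·(-1) + (0.0)·(4) + (1.6)·(-5) - 0.4 = -7.6
errors² = [0.04, 1.96, 2.56, 0.16]
MSE = 4.7200/4 = 1.18

1.18


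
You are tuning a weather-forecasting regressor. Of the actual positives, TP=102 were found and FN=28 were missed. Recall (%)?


Recall = TP/(TP+FN)
= 102/(102+28)
= 102/130 = 78.46%

78.46%


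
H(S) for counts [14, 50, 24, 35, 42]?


Probabilities: [14/165, 50/165, 24/165, 35/165, 42/165] ≈ [0.0848, 0.303, 0.1455, 0.2121, 0.2545]
H = -((14/165)·log₂(14/165) + (50/165)·log₂(50/165) + (24/165)·log₂(24/165) + (35/165)·log₂(35/165) + (42/165)·log₂(42/165))
  = 2.2055 bits

2.2055 bits


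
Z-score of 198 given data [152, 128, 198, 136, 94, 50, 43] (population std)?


μ = 114.4286, σ = 51.7076
z = (198 - 114.4286)/51.7076 = 1.6162

1.6162


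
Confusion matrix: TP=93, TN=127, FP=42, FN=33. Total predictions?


Total = TP + TN + FP + FN
= 93 + 127 + 42 + 33
= 295
(Predicted positive: 135, predicted negative: 160)

295


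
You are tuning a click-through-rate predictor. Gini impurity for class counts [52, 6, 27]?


Probabilities: [52/85, 6/85, 27/85] ≈ [0.6118, 0.0706, 0.3176]
Σpᵢ² = (2704 + 36 + 729)/85² = 3469/7225
Gini = 1 - Σpᵢ² = 1 - 3469/7225 = 0.5199

0.5199


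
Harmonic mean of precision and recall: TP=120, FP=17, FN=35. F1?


Precision = 120/137 = 0.8759
Recall = 120/155 = 0.7742
F1 = 2·P·R/(P+R) = 2·TP/(2·TP+FP+FN) = 240/(240+17+35) = 240/292 = 0.8219

0.8219


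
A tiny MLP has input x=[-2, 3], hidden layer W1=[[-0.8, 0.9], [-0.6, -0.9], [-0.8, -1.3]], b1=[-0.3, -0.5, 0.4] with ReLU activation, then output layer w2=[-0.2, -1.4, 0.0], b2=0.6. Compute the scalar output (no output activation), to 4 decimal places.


z1[0] = (-0.8)·(-2) + (0.9)·(3) - 0.3 = 4.0
z1[1] = (-0.6)·(-2) + (-0.9)·(3) - 0.5 = -2.0
z1[2] = (-0.8)·(-2) + (-1.3)·(3) + 0.4 = -1.9
h = ReLU(z1) = [4.0, 0.0, 0.0]
output = (-0.2)·(4.0) + (-1.4)·(0.0) + (0.0)·(0.0) + 0.6 = -0.2

-0.2


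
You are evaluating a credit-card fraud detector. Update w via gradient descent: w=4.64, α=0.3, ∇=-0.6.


w_new = w - α·∇
= 4.64 - 0.3·-0.6
= 4.64 + 0.18
= 4.82

4.82


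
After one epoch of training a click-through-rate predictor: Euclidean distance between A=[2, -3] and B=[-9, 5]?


d = √((2+ 9)² + (-3-5)²)
  = √(121 + 64)
  = √185 = 13.6015

13.6015


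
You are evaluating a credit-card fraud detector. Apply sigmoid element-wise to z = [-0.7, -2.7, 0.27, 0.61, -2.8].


σ(-0.7) = 1/(1+e^0.7) = 0.3318
σ(-2.7) = 1/(1+e^2.7) = 0.063
σ(0.27) = 1/(1+e^-0.27) = 0.5671
σ(0.61) = 1/(1+e^-0.61) = 0.6479
σ(-2.8) = 1/(1+e^2.8) = 0.0573
result = [0.3318, 0.063, 0.5671, 0.6479, 0.0573]

[0.3318, 0.063, 0.5671, 0.6479, 0.0573]


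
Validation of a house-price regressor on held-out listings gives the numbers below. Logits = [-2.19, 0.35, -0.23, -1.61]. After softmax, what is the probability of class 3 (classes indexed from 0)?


Exponentials: e^-2.19=0.1119, e^0.35=1.4191, e^-0.23=0.7945, e^-1.61=0.1999
Sum = 2.5254
Softmax = [0.0443, 0.5619, 0.3146, 0.0792]
p[3] = 0.1999/2.5254 = 0.0792

0.0792


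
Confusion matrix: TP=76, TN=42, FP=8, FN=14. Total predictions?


Total = TP + TN + FP + FN
= 76 + 42 + 8 + 14
= 140
(Predicted positive: 84, predicted negative: 56)

140


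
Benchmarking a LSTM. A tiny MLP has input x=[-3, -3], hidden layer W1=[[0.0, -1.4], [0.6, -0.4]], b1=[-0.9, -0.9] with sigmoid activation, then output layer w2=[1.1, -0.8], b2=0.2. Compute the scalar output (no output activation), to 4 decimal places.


z1[0] = (0.0)·(-3) + (-1.4)·(-3) - 0.9 = 3.3
z1[1] = (0.6)·(-3) + (-0.4)·(-3) - 0.9 = -1.5
h = sigmoid(z1) = [0.9644, 0.1824]
output = (1.1)·(0.9644) + (-0.8)·(0.1824) + 0.2 = 1.1149

1.1149


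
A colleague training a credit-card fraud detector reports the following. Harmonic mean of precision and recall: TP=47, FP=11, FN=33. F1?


Precision = 47/58 = 0.8103
Recall = 47/80 = 0.5875
F1 = 2·P·R/(P+R) = 2·TP/(2·TP+FP+FN) = 94/(94+11+33) = 94/138 = 0.6812

0.6812


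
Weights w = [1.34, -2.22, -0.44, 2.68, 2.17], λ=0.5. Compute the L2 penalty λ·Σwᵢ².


‖w‖₂² = (1.34)² + (-2.22)² + (-0.44)² + (2.68)² + (2.17)²
     = 1.7956 + 4.9284 + 0.1936 + 7.1824 + 4.7089
     = 18.8089
λ·‖w‖₂² = 0.5·18.8089 = 9.40445

9.40445


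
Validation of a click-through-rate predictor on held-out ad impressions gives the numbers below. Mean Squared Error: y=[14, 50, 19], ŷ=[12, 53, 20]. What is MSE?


Squared errors: (14-12)²=4, (50-53)²=9, (19-20)²=1
Sum = 14
MSE = 14/3 = 14/3

14/3


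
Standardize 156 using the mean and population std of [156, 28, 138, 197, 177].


μ = 139.2, σ = 59.0234
z = (156 - 139.2)/59.0234 = 0.2846

0.2846


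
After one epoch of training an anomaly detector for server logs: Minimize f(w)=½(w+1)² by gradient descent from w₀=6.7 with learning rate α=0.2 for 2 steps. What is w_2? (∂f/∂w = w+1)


step 1: grad = 6.7+1 = 7.7; w = 6.7 - 0.2·(7.7) = 5.16
step 2: grad = 5.16+1 = 6.16; w = 5.16 - 0.2·(6.16) = 3.928

3.928


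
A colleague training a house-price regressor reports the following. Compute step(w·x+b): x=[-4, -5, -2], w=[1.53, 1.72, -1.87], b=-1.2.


z = (-4)·(1.53) + (-5)·(1.72) + (-2)·(-1.87) - 1.2
  = -12.18
step(z) = 0 (z<0)

0


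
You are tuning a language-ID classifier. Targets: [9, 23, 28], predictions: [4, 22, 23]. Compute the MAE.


Absolute errors: |9-4|=5, |23-22|=1, |28-23|=5
Sum = 11
MAE = 11/3 = 11/3

11/3


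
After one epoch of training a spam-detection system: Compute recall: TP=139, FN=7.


Recall = TP/(TP+FN)
= 139/(139+7)
= 139/146 = 95.21%

95.21%


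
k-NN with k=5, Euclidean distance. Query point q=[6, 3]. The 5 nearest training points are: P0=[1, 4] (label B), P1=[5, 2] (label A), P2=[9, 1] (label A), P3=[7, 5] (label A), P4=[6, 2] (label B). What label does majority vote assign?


d(q,P0) = 5.099  (label B)
d(q,P1) = 1.4142  (label A)
d(q,P2) = 3.6056  (label A)
d(q,P3) = 2.2361  (label A)
d(q,P4) = 1.0  (label B)
Votes: A=3, B=2
Majority → A

A


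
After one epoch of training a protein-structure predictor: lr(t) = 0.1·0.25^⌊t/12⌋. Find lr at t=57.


n_drops = ⌊57/12⌋ = 4
lr = 0.1·0.25^4 = 0.1·0.00390625 = 0.000390625

0.000390625


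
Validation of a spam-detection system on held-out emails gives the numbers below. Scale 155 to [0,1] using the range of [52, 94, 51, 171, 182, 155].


min=51, max=182
(155-51)/(182-51) = 104/131 = 0.7939

0.7939


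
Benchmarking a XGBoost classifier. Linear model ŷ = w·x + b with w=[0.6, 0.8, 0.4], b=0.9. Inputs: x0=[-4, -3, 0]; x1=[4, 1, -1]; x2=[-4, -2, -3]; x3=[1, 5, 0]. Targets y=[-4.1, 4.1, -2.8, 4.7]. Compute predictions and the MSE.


ŷ0 = (0.6)·(-4) + (0.8)·(-3) + (0.4)·(0) + 0.9 = -3.9
ŷ1 = (0.6)·(4) + (0.8)·(1) + (0.4)·(-1) + 0.9 = 3.7
ŷ2 = (0.6)·(-4) + (0.8)·(-2) + (0.4)·(-3) + 0.9 = -4.3
ŷ3 = (0.6)·(1) + (0.8)·(5) + (0.4)·(0) + 0.9 = 5.5
errors² = [0.04, 0.16, 2.25, 0.64]
MSE = 3.0900/4 = 0.7725

0.7725


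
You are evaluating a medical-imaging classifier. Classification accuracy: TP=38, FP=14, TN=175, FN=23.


Accuracy = (TP+TN)/(TP+TN+FP+FN)
= (38+175)/(250)
= 213/250 = 85.2%

85.2%


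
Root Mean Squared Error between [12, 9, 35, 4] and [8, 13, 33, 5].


MSE = 37/4 = 9.25
RMSE = √(37/4) = 3.0414

3.0414


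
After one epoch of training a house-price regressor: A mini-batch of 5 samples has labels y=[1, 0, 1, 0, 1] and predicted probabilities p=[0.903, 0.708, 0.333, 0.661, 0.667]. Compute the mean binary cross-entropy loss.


L[0] = -ln(0.903) = 0.102
L[1] = -ln(1-0.708) = -ln(0.292) = 1.231
L[2] = -ln(0.333) = 1.0996
L[3] = -ln(1-0.661) = -ln(0.339) = 1.0818
L[4] = -ln(0.667) = 0.405
mean = (0.102 + 1.231 + 1.0996 + 1.0818 + 0.405)/5 = 0.7839

0.7839


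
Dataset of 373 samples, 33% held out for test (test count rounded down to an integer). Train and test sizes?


Test = ⌊373·33/100⌋ = 123
Train = 373 - 123 = 250

Train: 250, Test: 123


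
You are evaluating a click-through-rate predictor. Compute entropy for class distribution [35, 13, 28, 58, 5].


Probabilities: [35/139, 13/139, 28/139, 58/139, 5/139] ≈ [0.2518, 0.0935, 0.2014, 0.4173, 0.036]
H = -((35/139)·log₂(35/139) + (13/139)·log₂(13/139) + (28/139)·log₂(28/139) + (58/139)·log₂(58/139) + (5/139)·log₂(5/139))
  = 1.9851 bits

1.9851 bits


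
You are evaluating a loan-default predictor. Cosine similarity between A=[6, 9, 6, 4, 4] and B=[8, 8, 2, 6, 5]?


A·B = 6·8 + 9·8 + 6·2 + 4·6 + 4·5 = 176
‖A‖ = √185 = 13.6015, ‖B‖ = √193 = 13.8924
cos = 176/(√185·√193) = 176/√35705 = 0.9314

0.9314


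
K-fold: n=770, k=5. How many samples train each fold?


Fold size = 770/5 = 154
Training per fold = 770 - 154 = 616

616


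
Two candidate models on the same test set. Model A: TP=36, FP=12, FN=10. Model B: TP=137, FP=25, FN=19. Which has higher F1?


Model A: P=36/48=0.75, R=36/46=0.7826, F1=2PR/(P+R)=2TP/(2TP+FP+FN)=72/94=0.766
Model B: P=137/162=0.8457, R=137/156=0.8782, F1=2PR/(P+R)=2TP/(2TP+FP+FN)=274/318=0.8616
0.766 < 0.8616 → Model B

Model B


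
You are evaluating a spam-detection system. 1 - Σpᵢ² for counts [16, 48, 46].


Probabilities: [16/110, 48/110, 46/110] ≈ [0.1455, 0.4364, 0.4182]
Σpᵢ² = (256 + 2304 + 2116)/110² = 4676/12100
Gini = 1 - Σpᵢ² = 1 - 4676/12100 = 0.6136

0.6136


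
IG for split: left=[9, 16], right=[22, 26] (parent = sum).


Parent = [31, 42], H_parent = 0.9836
H_left = 0.9427 (n=25), H_right = 0.995 (n=48)
H_children = (25/73)·0.9427 + (48/73)·0.995 = 0.9771
IG = 0.9836 - 0.9771 = 0.0065

0.0065


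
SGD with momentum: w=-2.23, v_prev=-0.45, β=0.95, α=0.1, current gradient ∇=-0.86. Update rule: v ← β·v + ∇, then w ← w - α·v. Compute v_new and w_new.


v_new = 0.95·-0.45 - 0.86 = -0.4275 - 0.86 = -1.2875
w_new = -2.23 - 0.1·-1.2875 = -2.23 + 0.12875 = -2.10125

v_new=-1.2875, w_new=-2.10125


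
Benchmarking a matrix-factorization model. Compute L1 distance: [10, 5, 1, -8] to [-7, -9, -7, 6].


d = |10+ 7| + |5+ 9| + |1+ 7| + |-8-6|
  = 17 + 14 + 8 + 14
  = 53

53


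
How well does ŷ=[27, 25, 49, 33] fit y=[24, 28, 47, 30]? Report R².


ȳ = 32.25
SS_res = Σ(y-ŷ)² = 31
SS_tot = Σ(y-ȳ)² = 308.75
R² = 1 - SS_res/SS_tot = 1 - 0.1004 = 0.8996

0.8996


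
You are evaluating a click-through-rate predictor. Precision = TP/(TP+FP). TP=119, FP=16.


Precision = TP/(TP+FP)
= 119/(119+16)
= 119/135 = 88.15%

88.15%


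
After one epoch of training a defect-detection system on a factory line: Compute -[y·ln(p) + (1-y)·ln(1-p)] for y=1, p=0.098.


BCE = -[y·ln(p) + (1-y)·ln(1-p)]
= -1·ln(0.098) - 0
= -ln(0.098) = 2.3228

2.3228


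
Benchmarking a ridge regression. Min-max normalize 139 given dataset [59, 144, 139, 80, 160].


min=59, max=160
(139-59)/(160-59) = 80/101 = 0.7921

0.7921


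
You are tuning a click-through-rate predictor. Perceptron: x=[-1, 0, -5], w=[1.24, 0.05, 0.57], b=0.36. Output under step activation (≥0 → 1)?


z = (-1)·(1.24) + (0)·(0.05) + (-5)·(0.57) + 0.36
  = -3.73
step(z) = 0 (z<0)

0


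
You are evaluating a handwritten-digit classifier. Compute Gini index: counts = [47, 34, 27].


Probabilities: [47/108, 34/108, 27/108] ≈ [0.4352, 0.3148, 0.25]
Σpᵢ² = (2209 + 1156 + 729)/108² = 4094/11664
Gini = 1 - Σpᵢ² = 1 - 4094/11664 = 0.649

0.649


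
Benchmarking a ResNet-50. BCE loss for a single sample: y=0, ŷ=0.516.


BCE = -[y·ln(p) + (1-y)·ln(1-p)]
= -0 - 1·ln(1-0.516)
= -ln(0.484) = 0.7257

0.7257


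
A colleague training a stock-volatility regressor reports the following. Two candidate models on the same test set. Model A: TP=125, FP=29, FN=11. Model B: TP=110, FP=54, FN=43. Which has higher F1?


Model A: P=125/154=0.8117, R=125/136=0.9191, F1=2PR/(P+R)=2TP/(2TP+FP+FN)=250/290=0.8621
Model B: P=110/164=0.6707, R=110/153=0.719, F1=2PR/(P+R)=2TP/(2TP+FP+FN)=220/317=0.694
0.8621 > 0.694 → Model A

Model A


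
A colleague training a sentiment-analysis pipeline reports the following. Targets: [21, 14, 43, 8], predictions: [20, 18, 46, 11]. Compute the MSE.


Squared errors: (21-20)²=1, (14-18)²=16, (43-46)²=9, (8-11)²=9
Sum = 35
MSE = 35/4 = 35/4

35/4


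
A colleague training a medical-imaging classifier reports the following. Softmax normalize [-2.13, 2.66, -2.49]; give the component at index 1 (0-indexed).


Exponentials: e^-2.13=0.1188, e^2.66=14.2963, e^-2.49=0.0829
Sum = 14.498
Softmax = [0.0082, 0.9861, 0.0057]
p[1] = 14.2963/14.498 = 0.9861

0.9861


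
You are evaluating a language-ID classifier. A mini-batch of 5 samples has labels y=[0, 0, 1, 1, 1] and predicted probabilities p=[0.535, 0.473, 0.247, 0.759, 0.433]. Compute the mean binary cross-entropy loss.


L[0] = -ln(1-0.535) = -ln(0.465) = 0.7657
L[1] = -ln(1-0.473) = -ln(0.527) = 0.6406
L[2] = -ln(0.247) = 1.3984
L[3] = -ln(0.759) = 0.2758
L[4] = -ln(0.433) = 0.837
mean = (0.7657 + 0.6406 + 1.3984 + 0.2758 + 0.837)/5 = 0.7835

0.7835


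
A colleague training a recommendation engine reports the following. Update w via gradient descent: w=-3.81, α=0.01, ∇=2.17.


w_new = w - α·∇
= -3.81 - 0.01·2.17
= -3.81 - 0.0217
= -3.8317

-3.8317


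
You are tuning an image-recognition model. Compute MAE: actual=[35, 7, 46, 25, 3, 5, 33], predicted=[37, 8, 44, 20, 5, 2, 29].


Absolute errors: |35-37|=2, |7-8|=1, |46-44|=2, |25-20|=5, |3-5|=2, |5-2|=3, |33-29|=4
Sum = 19
MAE = 19/7 = 19/7

19/7


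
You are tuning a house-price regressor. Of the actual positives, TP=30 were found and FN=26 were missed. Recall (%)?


Recall = TP/(TP+FN)
= 30/(30+26)
= 30/56 = 53.57%

53.57%


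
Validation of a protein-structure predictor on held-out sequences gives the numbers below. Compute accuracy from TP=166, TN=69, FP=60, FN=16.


Accuracy = (TP+TN)/(TP+TN+FP+FN)
= (166+69)/(311)
= 235/311 = 75.56%

75.56%


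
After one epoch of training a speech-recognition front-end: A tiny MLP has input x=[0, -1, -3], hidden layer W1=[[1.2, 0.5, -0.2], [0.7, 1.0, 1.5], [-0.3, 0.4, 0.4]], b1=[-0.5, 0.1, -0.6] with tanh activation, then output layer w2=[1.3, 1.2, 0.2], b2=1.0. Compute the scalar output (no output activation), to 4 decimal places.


z1[0] = (1.2)·(0) + (0.5)·(-1) + (-0.2)·(-3) - 0.5 = -0.4
z1[1] = (0.7)·(0) + (1.0)·(-1) + (1.5)·(-3) + 0.1 = -5.4
z1[2] = (-0.3)·(0) + (0.4)·(-1) + (0.4)·(-3) - 0.6 = -2.2
h = tanh(z1) = [-0.3799, -1.0, -0.9757]
output = (1.3)·(-0.3799) + (1.2)·(-1.0) + (0.2)·(-0.9757) + 1.0 = -0.889

-0.889


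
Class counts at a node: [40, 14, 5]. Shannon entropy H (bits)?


Probabilities: [40/59, 14/59, 5/59] ≈ [0.678, 0.2373, 0.0847]
H = -((40/59)·log₂(40/59) + (14/59)·log₂(14/59) + (5/59)·log₂(5/59))
  = 1.1743 bits

1.1743 bits


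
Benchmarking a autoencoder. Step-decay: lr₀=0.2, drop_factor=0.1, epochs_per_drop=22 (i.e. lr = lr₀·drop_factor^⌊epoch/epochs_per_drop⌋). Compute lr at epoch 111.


n_drops = ⌊111/22⌋ = 5
lr = 0.2·0.1^5 = 0.2·0.00001 = 0.000002

0.000002


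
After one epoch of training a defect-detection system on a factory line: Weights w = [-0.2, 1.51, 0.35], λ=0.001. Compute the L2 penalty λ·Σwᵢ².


‖w‖₂² = (-0.2)² + (1.51)² + (0.35)²
     = 0.04 + 2.2801 + 0.1225
     = 2.4426
λ·‖w‖₂² = 0.001·2.4426 = 0.002443

0.002443


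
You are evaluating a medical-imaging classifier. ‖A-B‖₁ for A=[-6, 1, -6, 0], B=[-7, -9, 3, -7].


d = |-6+ 7| + |1+ 9| + |-6-3| + |0+ 7|
  = 1 + 10 + 9 + 7
  = 27

27


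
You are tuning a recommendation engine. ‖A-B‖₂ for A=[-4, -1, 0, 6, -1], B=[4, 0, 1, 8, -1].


d = √((-4-4)² + (-1-0)² + (0-1)² + (6-8)² + (-1+ 1)²)
  = √(64 + 1 + 1 + 4 + 0)
  = √70 = 8.3666

8.3666


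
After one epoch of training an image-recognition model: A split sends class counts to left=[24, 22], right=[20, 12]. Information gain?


Parent = [44, 34], H_parent = 0.9881
H_left = 0.9986 (n=46), H_right = 0.9544 (n=32)
H_children = (46/78)·0.9986 + (32/78)·0.9544 = 0.9805
IG = 0.9881 - 0.9805 = 0.0076

0.0076


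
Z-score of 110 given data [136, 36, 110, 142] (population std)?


μ = 106, σ = 42.1663
z = (110 - 106)/42.1663 = 0.0949

0.0949


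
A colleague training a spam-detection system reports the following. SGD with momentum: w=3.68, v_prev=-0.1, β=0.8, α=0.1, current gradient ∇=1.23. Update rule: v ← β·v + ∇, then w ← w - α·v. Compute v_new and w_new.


v_new = 0.8·-0.1 + 1.23 = -0.08 + 1.23 = 1.15
w_new = 3.68 - 0.1·1.15 = 3.68 - 0.115 = 3.565

v_new=1.15, w_new=3.565


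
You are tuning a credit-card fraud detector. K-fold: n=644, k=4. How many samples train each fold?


Fold size = 644/4 = 161
Training per fold = 644 - 161 = 483

483


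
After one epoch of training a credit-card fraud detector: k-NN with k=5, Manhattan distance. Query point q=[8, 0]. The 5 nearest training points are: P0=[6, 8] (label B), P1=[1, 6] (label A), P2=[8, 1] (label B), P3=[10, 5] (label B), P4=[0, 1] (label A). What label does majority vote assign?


d(q,P0) = 10  (label B)
d(q,P1) = 13  (label A)
d(q,P2) = 1  (label B)
d(q,P3) = 7  (label B)
d(q,P4) = 9  (label A)
Votes: A=2, B=3
Majority → B

B


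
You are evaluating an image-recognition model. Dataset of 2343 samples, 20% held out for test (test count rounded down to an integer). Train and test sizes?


Test = ⌊2343·20/100⌋ = 468
Train = 2343 - 468 = 1875

Train: 1875, Test: 468


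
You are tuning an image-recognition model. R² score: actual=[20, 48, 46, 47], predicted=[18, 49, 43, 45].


ȳ = 40.25
SS_res = Σ(y-ŷ)² = 18
SS_tot = Σ(y-ȳ)² = 548.75
R² = 1 - SS_res/SS_tot = 1 - 0.0328 = 0.9672

0.9672


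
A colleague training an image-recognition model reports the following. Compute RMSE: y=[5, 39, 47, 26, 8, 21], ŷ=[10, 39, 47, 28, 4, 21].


MSE = 45/6 = 7.5
RMSE = √(45/6) = 2.7386

2.7386


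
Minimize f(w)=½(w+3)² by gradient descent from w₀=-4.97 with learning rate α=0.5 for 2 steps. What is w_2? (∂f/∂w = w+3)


step 1: grad = -4.97+3 = -1.97; w = -4.97 - 0.5·(-1.97) = -3.985
step 2: grad = -3.985+3 = -0.985; w = -3.985 - 0.5·(-0.985) = -3.4925

-3.4925


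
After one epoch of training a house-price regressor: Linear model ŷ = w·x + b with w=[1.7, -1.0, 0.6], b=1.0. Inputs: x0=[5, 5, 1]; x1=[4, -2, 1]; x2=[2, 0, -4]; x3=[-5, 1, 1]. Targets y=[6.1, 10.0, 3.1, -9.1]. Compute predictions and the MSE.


ŷ0 = (1.7)·(5) + (-1.0)·(5) + (0.6)·(1) + 1.0 = 5.1
ŷ1 = (1.7)·(4) + (-1.0)·(-2) + (0.6)·(1) + 1.0 = 10.4
ŷ2 = (1.7)·(2) + (-1.0)·(0) + (0.6)·(-4) + 1.0 = 2.0
ŷ3 = (1.7)·(-5) + (-1.0)·(1) + (0.6)·(1) + 1.0 = -7.9
errors² = [1.0, 0.16, 1.21, 1.44]
MSE = 3.8100/4 = 0.9525

0.9525


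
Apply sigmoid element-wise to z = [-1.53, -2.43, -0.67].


σ(-1.53) = 1/(1+e^1.53) = 0.178
σ(-2.43) = 1/(1+e^2.43) = 0.0809
σ(-0.67) = 1/(1+e^0.67) = 0.3385
result = [0.178, 0.0809, 0.3385]

[0.178, 0.0809, 0.3385]


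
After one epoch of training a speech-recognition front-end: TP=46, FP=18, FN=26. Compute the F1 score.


Precision = 46/64 = 0.7188
Recall = 46/72 = 0.6389
F1 = 2·P·R/(P+R) = 2·TP/(2·TP+FP+FN) = 92/(92+18+26) = 92/136 = 0.6765

0.6765


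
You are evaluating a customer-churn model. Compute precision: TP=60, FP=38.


Precision = TP/(TP+FP)
= 60/(60+38)
= 60/98 = 61.22%

61.22%


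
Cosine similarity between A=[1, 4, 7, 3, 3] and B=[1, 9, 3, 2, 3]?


A·B = 1·1 + 4·9 + 7·3 + 3·2 + 3·3 = 73
‖A‖ = √84 = 9.1652, ‖B‖ = √104 = 10.198
cos = 73/(√84·√104) = 73/√8736 = 0.781

0.781


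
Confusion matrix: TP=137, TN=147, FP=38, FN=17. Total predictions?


Total = TP + TN + FP + FN
= 137 + 147 + 38 + 17
= 339
(Predicted positive: 175, predicted negative: 164)

339


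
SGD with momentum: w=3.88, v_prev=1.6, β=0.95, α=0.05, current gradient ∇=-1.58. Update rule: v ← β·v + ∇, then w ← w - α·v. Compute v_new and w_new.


v_new = 0.95·1.6 - 1.58 = 1.52 - 1.58 = -0.06
w_new = 3.88 - 0.05·-0.06 = 3.88 + 0.003 = 3.883

v_new=-0.06, w_new=3.883


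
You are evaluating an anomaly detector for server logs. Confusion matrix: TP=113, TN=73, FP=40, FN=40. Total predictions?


Total = TP + TN + FP + FN
= 113 + 73 + 40 + 40
= 266
(Predicted positive: 153, predicted negative: 113)

266


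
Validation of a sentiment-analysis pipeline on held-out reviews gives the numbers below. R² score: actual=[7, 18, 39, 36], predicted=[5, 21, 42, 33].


ȳ = 25
SS_res = Σ(y-ŷ)² = 31
SS_tot = Σ(y-ȳ)² = 690
R² = 1 - SS_res/SS_tot = 1 - 0.0449 = 0.9551

0.9551


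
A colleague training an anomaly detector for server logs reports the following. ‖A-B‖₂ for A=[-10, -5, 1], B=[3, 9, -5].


d = √((-10-3)² + (-5-9)² + (1+ 5)²)
  = √(169 + 196 + 36)
  = √401 = 20.025

20.025


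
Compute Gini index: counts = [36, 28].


Probabilities: [36/64, 28/64] ≈ [0.5625, 0.4375]
Σpᵢ² = (1296 + 784)/64² = 2080/4096
Gini = 1 - Σpᵢ² = 1 - 2080/4096 = 0.4922

0.4922


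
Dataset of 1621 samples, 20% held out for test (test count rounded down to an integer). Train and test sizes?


Test = ⌊1621·20/100⌋ = 324
Train = 1621 - 324 = 1297

Train: 1297, Test: 324


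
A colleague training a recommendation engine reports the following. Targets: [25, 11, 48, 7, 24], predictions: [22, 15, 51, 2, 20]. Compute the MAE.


Absolute errors: |25-22|=3, |11-15|=4, |48-51|=3, |7-2|=5, |24-20|=4
Sum = 19
MAE = 19/5 = 19/5

19/5


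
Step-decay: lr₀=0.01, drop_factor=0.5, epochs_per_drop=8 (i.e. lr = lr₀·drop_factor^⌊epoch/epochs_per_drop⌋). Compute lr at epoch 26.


n_drops = ⌊26/8⌋ = 3
lr = 0.01·0.5^3 = 0.01·0.125 = 0.00125

0.00125


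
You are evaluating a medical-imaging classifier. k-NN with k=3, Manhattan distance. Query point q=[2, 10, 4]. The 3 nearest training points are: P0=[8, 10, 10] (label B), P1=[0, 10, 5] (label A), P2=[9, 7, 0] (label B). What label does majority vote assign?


d(q,P0) = 12  (label B)
d(q,P1) = 3  (label A)
d(q,P2) = 14  (label B)
Votes: A=1, B=2
Majority → B

B


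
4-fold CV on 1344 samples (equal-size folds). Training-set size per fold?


Fold size = 1344/4 = 336
Training per fold = 1344 - 336 = 1008

1008


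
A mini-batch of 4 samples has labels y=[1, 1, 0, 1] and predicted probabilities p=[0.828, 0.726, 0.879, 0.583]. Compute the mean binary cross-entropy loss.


L[0] = -ln(0.828) = 0.1887
L[1] = -ln(0.726) = 0.3202
L[2] = -ln(1-0.879) = -ln(0.121) = 2.112
L[3] = -ln(0.583) = 0.5396
mean = (0.1887 + 0.3202 + 2.112 + 0.5396)/4 = 0.7901

0.7901


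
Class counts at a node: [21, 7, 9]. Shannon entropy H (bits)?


Probabilities: [21/37, 7/37, 9/37] ≈ [0.5676, 0.1892, 0.2432]
H = -((21/37)·log₂(21/37) + (7/37)·log₂(7/37) + (9/37)·log₂(9/37))
  = 1.4143 bits

1.4143 bits


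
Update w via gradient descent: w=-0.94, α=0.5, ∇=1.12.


w_new = w - α·∇
= -0.94 - 0.5·1.12
= -0.94 - 0.56
= -1.5

-1.5


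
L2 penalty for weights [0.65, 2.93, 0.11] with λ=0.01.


‖w‖₂² = (0.65)² + (2.93)² + (0.11)²
     = 0.4225 + 8.5849 + 0.0121
     = 9.0195
λ·‖w‖₂² = 0.01·9.0195 = 0.090195

0.090195


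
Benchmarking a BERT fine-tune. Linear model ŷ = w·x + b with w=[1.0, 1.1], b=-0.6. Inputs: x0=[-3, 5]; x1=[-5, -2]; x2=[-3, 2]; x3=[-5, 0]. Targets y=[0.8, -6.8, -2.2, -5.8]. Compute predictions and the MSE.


ŷ0 = (1.0)·(-3) + (1.1)·(5) - 0.6 = 1.9
ŷ1 = (1.0)·(-5) + (1.1)·(-2) - 0.6 = -7.8
ŷ2 = (1.0)·(-3) + (1.1)·(2) - 0.6 = -1.4
ŷ3 = (1.0)·(-5) + (1.1)·(0) - 0.6 = -5.6
errors² = [1.21, 1.0, 0.64, 0.04]
MSE = 2.8900/4 = 0.7225

0.7225


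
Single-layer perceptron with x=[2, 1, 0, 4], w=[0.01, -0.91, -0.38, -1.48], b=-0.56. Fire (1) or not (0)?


z = (2)·(0.01) + (1)·(-0.91) + (0)·(-0.38) + (4)·(-1.48) - 0.56
  = -7.37
step(z) = 0 (z<0)

0


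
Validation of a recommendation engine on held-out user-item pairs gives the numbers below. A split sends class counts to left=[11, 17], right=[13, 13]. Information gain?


Parent = [24, 30], H_parent = 0.9911
H_left = 0.9666 (n=28), H_right = 1 (n=26)
H_children = (28/54)·0.9666 + (26/54)·1 = 0.9827
IG = 0.9911 - 0.9827 = 0.0084

0.0084
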